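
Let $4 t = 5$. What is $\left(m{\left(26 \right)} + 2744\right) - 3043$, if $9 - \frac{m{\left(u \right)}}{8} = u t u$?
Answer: $-6987$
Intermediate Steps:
$t = \frac{5}{4}$ ($t = \frac{1}{4} \cdot 5 = \frac{5}{4} \approx 1.25$)
$m{\left(u \right)} = 72 - 10 u^{2}$ ($m{\left(u \right)} = 72 - 8 u \frac{5}{4} u = 72 - 8 \frac{5 u}{4} u = 72 - 8 \frac{5 u^{2}}{4} = 72 - 10 u^{2}$)
$\left(m{\left(26 \right)} + 2744\right) - 3043 = \left(\left(72 - 10 \cdot 26^{2}\right) + 2744\right) - 3043 = \left(\left(72 - 6760\right) + 2744\right) - 3043 = \left(-6688 + 2744\right) - 3043 = -3944 - 3043 = -6987$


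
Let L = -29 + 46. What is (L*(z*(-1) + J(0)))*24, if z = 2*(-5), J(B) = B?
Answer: 4080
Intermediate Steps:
z = -10
L = 17
(L*(z*(-1) + J(0)))*24 = (17*(-10*(-1) + 0))*24 = (17*(10 + 0))*24 = (17*10)*24 = 170*24 = 4080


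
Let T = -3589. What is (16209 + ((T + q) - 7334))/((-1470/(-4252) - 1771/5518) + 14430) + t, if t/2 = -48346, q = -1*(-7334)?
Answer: -1023007141504753/10580155489 ≈ -96691.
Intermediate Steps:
q = 7334
t = -96692 (t = 2*(-48346) = -96692)
(16209 + ((T + q) - 7334))/((-1470/(-4252) - 1771/5518) + 14430) + t = (16209 + ((-3589 + 7334) - 7334))/((-1470/(-4252) - 1771/5518) + 14430) - 96692 = (16209 + (3745 - 7334))/((-1470*(-1/4252) - 1771*1/5518) + 14430) - 96692 = (16209 - 3589)/((735/2126 - 1771/5518) + 14430) - 96692 = 12620/(72646/2932817 + 14430) - 96692 = 12620/(42320621956/2932817) - 96692 = 12620*(2932817/42320621956) - 96692 = 9253037635/10580155489 - 96692 = -1023007141504753/10580155489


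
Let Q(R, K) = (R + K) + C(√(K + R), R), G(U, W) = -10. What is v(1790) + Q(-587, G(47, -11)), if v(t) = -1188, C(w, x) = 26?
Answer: -1759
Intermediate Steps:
Q(R, K) = 26 + K + R (Q(R, K) = (R + K) + 26 = (K + R) + 26 = 26 + K + R)
v(1790) + Q(-587, G(47, -11)) = -1188 + (26 - 10 - 587) = -1188 - 571 = -1759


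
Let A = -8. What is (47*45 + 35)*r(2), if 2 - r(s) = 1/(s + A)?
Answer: 13975/3 ≈ 4658.3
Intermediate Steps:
r(s) = 2 - 1/(-8 + s) (r(s) = 2 - 1/(s - 8) = 2 - 1/(-8 + s))
(47*45 + 35)*r(2) = (47*45 + 35)*((-17 + 2*2)/(-8 + 2)) = (2115 + 35)*((-17 + 4)/(-6)) = 2150*(-⅙*(-13)) = 2150*(13/6) = 13975/3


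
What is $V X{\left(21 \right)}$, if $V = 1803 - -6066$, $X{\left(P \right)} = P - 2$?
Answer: $149511$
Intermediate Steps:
$X{\left(P \right)} = -2 + P$
$V = 7869$ ($V = 1803 + 6066 = 7869$)
$V X{\left(21 \right)} = 7869 \left(-2 + 21\right) = 7869 \cdot 19 = 149511$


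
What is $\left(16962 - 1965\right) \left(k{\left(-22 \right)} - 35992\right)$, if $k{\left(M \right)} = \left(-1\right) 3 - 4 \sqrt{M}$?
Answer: $-539817015 - 59988 i \sqrt{22} \approx -5.3982 \cdot 10^{8} - 2.8137 \cdot 10^{5} i$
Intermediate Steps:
$k{\left(M \right)} = -3 - 4 \sqrt{M}$
$\left(16962 - 1965\right) \left(k{\left(-22 \right)} - 35992\right) = \left(16962 - 1965\right) \left(\left(-3 - 4 \sqrt{-22}\right) - 35992\right) = 14997 \left(\left(-3 - 4 i \sqrt{22}\right) - 35992\right) = 14997 \left(-35995 - 4 i \sqrt{22}\right) = -539817015 - 59988 i \sqrt{22}$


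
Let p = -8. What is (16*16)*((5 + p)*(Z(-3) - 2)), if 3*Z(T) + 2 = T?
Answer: 2816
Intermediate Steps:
Z(T) = -2/3 + T/3
(16*16)*((5 + p)*(Z(-3) - 2)) = (16*16)*((5 - 8)*((-2/3 + (1/3)*(-3)) - 2)) = 256*(-3*((-2/3 - 1) - 2)) = 256*(-3*(-5/3 - 2)) = 256*(-3*(-11/3)) = 256*11 = 2816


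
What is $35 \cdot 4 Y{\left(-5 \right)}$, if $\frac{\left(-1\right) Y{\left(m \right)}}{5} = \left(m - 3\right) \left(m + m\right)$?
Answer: $-56000$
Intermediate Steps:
$Y{\left(m \right)} = - 10 m \left(-3 + m\right)$ ($Y{\left(m \right)} = - 5 \left(m - 3\right) \left(m + m\right) = - 5 \left(-3 + m\right) 2 m = - 5 \cdot 2 m \left(-3 + m\right) = - 10 m \left(-3 + m\right)$)
$35 \cdot 4 Y{\left(-5 \right)} = 35 \cdot 4 \cdot 10 \left(-5\right) \left(3 - -5\right) = 140 \cdot 10 \left(-5\right) \left(3 + 5\right) = 140 \cdot 10 \left(-5\right) 8 = 140 \left(-400\right) = -56000$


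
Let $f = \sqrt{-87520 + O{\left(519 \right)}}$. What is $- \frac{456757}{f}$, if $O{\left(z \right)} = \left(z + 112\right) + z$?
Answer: $\frac{456757 i \sqrt{86370}}{86370} \approx 1554.2 i$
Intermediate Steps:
$O{\left(z \right)} = 112 + 2 z$ ($O{\left(z \right)} = \left(112 + z\right) + z = 112 + 2 z$)
$f = i \sqrt{86370}$ ($f = \sqrt{-87520 + \left(112 + 2 \cdot 519\right)} = \sqrt{-87520 + \left(112 + 1038\right)} = \sqrt{-87520 + 1150} = \sqrt{-86370} = i \sqrt{86370} \approx 293.89 i$)
$- \frac{456757}{f} = - \frac{456757}{i \sqrt{86370}} = - 456757 \left(- \frac{i \sqrt{86370}}{86370}\right) = \frac{456757 i \sqrt{86370}}{86370}$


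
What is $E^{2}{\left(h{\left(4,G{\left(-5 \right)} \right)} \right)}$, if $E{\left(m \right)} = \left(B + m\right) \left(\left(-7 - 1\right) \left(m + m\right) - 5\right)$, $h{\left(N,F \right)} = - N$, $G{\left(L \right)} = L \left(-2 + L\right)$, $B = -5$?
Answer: $281961$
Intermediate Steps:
$E{\left(m \right)} = \left(-5 + m\right) \left(-5 - 16 m\right)$ ($E{\left(m \right)} = \left(-5 + m\right) \left(\left(-7 - 1\right) \left(m + m\right) - 5\right) = \left(-5 + m\right) \left(- 8 \cdot 2 m - 5\right) = \left(-5 + m\right) \left(- 16 m - 5\right) = \left(-5 + m\right) \left(-5 - 16 m\right)$)
$E^{2}{\left(h{\left(4,G{\left(-5 \right)} \right)} \right)} = \left(25 - 16 \left(\left(-1\right) 4\right)^{2} + 75 \left(\left(-1\right) 4\right)\right)^{2} = \left(25 - 16 \left(-4\right)^{2} + 75 \left(-4\right)\right)^{2} = \left(25 - 256 - 300\right)^{2} = \left(-531\right)^{2} = 281961$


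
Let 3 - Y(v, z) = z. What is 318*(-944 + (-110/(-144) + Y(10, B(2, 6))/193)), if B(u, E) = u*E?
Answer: -694716421/2316 ≈ -2.9996e+5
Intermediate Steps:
B(u, E) = E*u
Y(v, z) = 3 - z
318*(-944 + (-110/(-144) + Y(10, B(2, 6))/193)) = 318*(-944 + (-110/(-144) + (3 - 6*2)/193)) = 318*(-944 + (-110*(-1/144) + (3 - 1*12)*(1/193))) = 318*(-944 + (55/72 + (3 - 12)*(1/193))) = 318*(-944 + (55/72 - 9*1/193)) = 318*(-944 + (55/72 - 9/193)) = 318*(-944 + 9967/13896) = 318*(-13107857/13896) = -694716421/2316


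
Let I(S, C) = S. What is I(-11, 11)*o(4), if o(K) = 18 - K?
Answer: -154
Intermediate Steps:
I(-11, 11)*o(4) = -11*(18 - 1*4) = -11*(18 - 4) = -11*14 = -154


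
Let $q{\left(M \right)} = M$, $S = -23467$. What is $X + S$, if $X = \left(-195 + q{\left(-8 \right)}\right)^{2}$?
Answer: $17742$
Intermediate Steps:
$X = 41209$ ($X = \left(-195 - 8\right)^{2} = \left(-203\right)^{2} = 41209$)
$X + S = 41209 - 23467 = 17742$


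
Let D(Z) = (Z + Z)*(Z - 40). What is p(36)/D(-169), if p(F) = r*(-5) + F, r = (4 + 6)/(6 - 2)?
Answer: 47/141284 ≈ 0.00033266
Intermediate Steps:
D(Z) = 2*Z*(-40 + Z) (D(Z) = (2*Z)*(-40 + Z) = 2*Z*(-40 + Z))
r = 5/2 (r = 10/4 = 10*(1/4) = 5/2 ≈ 2.5000)
p(F) = -25/2 + F (p(F) = (5/2)*(-5) + F = -25/2 + F)
p(36)/D(-169) = (-25/2 + 36)/((2*(-169)*(-40 - 169))) = 47/(2*((2*(-169)*(-209)))) = (47/2)/70642 = (47/2)*(1/70642) = 47/141284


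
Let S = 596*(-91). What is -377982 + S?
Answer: -432218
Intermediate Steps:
S = -54236
-377982 + S = -377982 - 54236 = -432218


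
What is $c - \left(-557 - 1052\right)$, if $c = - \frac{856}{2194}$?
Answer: $\frac{1764645}{1097} \approx 1608.6$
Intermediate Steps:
$c = - \frac{428}{1097}$ ($c = \left(-856\right) \frac{1}{2194} = - \frac{428}{1097} \approx -0.39015$)
$c - \left(-557 - 1052\right) = - \frac{428}{1097} - \left(-557 - 1052\right) = - \frac{428}{1097} - -1609 = - \frac{428}{1097} + 1609 = \frac{1764645}{1097}$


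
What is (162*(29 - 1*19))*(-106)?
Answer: -171720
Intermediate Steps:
(162*(29 - 1*19))*(-106) = (162*(29 - 19))*(-106) = (162*10)*(-106) = 1620*(-106) = -171720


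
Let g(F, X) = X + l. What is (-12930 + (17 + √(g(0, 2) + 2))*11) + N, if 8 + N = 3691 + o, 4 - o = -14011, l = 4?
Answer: 4955 + 22*√2 ≈ 4986.1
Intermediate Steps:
g(F, X) = 4 + X (g(F, X) = X + 4 = 4 + X)
o = 14015 (o = 4 - 1*(-14011) = 4 + 14011 = 14015)
N = 17698 (N = -8 + (3691 + 14015) = -8 + 17706 = 17698)
(-12930 + (17 + √(g(0, 2) + 2))*11) + N = (-12930 + (17 + √((4 + 2) + 2))*11) + 17698 = (-12930 + (17 + √(6 + 2))*11) + 17698 = (-12930 + (17 + √8)*11) + 17698 = (-12930 + (17 + 2*√2)*11) + 17698 = (-12930 + (187 + 22*√2)) + 17698 = (-12743 + 22*√2) + 17698 = 4955 + 22*√2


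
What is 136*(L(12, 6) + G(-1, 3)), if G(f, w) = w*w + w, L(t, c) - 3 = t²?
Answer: 21624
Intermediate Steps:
L(t, c) = 3 + t²
G(f, w) = w + w² (G(f, w) = w² + w = w + w²)
136*(L(12, 6) + G(-1, 3)) = 136*((3 + 12²) + 3*(1 + 3)) = 136*((3 + 144) + 3*4) = 136*(147 + 12) = 136*159 = 21624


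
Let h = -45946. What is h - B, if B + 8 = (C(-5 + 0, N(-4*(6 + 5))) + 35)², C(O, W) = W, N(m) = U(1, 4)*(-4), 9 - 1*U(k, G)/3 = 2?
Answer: -48339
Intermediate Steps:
U(k, G) = 21 (U(k, G) = 27 - 3*2 = 27 - 6 = 21)
N(m) = -84 (N(m) = 21*(-4) = -84)
B = 2393 (B = -8 + (-84 + 35)² = -8 + (-49)² = -8 + 2401 = 2393)
h - B = -45946 - 1*2393 = -45946 - 2393 = -48339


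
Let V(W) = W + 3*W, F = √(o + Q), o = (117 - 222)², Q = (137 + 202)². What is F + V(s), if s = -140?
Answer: -560 + 3*√13994 ≈ -205.11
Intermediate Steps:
Q = 114921 (Q = 339² = 114921)
o = 11025 (o = (-105)² = 11025)
F = 3*√13994 (F = √(11025 + 114921) = √125946 = 3*√13994 ≈ 354.89)
V(W) = 4*W
F + V(s) = 3*√13994 + 4*(-140) = 3*√13994 - 560 = -560 + 3*√13994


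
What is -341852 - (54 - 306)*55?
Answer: -327992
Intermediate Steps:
-341852 - (54 - 306)*55 = -341852 - (-252)*55 = -341852 - 1*(-13860) = -341852 + 13860 = -327992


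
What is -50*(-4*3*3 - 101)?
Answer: 6850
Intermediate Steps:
-50*(-4*3*3 - 101) = -50*(-12*3 - 101) = -50*(-36 - 101) = -50*(-137) = 6850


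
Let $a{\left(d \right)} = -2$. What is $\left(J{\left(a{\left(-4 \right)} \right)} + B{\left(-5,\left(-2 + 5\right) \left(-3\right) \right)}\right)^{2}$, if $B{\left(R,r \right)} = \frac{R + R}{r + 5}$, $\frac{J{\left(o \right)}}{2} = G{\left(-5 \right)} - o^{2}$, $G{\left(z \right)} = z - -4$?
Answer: $\frac{225}{4} \approx 56.25$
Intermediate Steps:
$G{\left(z \right)} = 4 + z$ ($G{\left(z \right)} = z + 4 = 4 + z$)
$J{\left(o \right)} = -2 - 2 o^{2}$ ($J{\left(o \right)} = 2 \left(\left(4 - 5\right) - o^{2}\right) = 2 \left(-1 - o^{2}\right) = -2 - 2 o^{2}$)
$B{\left(R,r \right)} = \frac{2 R}{5 + r}$
$\left(J{\left(a{\left(-4 \right)} \right)} + B{\left(-5,\left(-2 + 5\right) \left(-3\right) \right)}\right)^{2} = \left(\left(-2 - 2 \left(-2\right)^{2}\right) + 2 \left(-5\right) \frac{1}{5 + \left(-2 + 5\right) \left(-3\right)}\right)^{2} = \left(\left(-2 - 8\right) + 2 \left(-5\right) \frac{1}{5 + 3 \left(-3\right)}\right)^{2} = \left(\left(-2 - 8\right) + 2 \left(-5\right) \frac{1}{5 - 9}\right)^{2} = \left(-10 + 2 \left(-5\right) \frac{1}{-4}\right)^{2} = \left(-10 + 2 \left(-5\right) \left(- \frac{1}{4}\right)\right)^{2} = \left(-10 + \frac{5}{2}\right)^{2} = \left(- \frac{15}{2}\right)^{2} = \frac{225}{4}$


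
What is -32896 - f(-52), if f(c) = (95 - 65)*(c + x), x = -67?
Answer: -29326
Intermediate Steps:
f(c) = -2010 + 30*c (f(c) = (95 - 65)*(c - 67) = 30*(-67 + c) = -2010 + 30*c)
-32896 - f(-52) = -32896 - (-2010 + 30*(-52)) = -32896 - (-2010 - 1560) = -32896 - 1*(-3570) = -32896 + 3570 = -29326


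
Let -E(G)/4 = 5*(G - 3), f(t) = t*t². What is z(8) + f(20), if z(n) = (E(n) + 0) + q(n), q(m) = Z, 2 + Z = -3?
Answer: 7895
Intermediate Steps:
f(t) = t³
E(G) = 60 - 20*G (E(G) = -20*(G - 3) = -20*(-3 + G) = -4*(-15 + 5*G) = 60 - 20*G)
Z = -5 (Z = -2 - 3 = -5)
q(m) = -5
z(n) = 55 - 20*n (z(n) = ((60 - 20*n) + 0) - 5 = (60 - 20*n) - 5 = 55 - 20*n)
z(8) + f(20) = (55 - 20*8) + 20³ = (55 - 160) + 8000 = -105 + 8000 = 7895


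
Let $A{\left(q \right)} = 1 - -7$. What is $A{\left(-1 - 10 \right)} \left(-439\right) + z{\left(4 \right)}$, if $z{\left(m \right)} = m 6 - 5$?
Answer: $-3493$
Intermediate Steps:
$A{\left(q \right)} = 8$ ($A{\left(q \right)} = 1 + 7 = 8$)
$z{\left(m \right)} = -5 + 6 m$ ($z{\left(m \right)} = 6 m - 5 = -5 + 6 m$)
$A{\left(-1 - 10 \right)} \left(-439\right) + z{\left(4 \right)} = 8 \left(-439\right) + \left(-5 + 6 \cdot 4\right) = -3512 + \left(-5 + 24\right) = -3512 + 19 = -3493$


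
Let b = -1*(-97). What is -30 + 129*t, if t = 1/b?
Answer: -2781/97 ≈ -28.670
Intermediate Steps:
b = 97
t = 1/97 ≈ 0.010309
-30 + 129*t = -30 + 129*(1/97) = -30 + 129/97 = -2781/97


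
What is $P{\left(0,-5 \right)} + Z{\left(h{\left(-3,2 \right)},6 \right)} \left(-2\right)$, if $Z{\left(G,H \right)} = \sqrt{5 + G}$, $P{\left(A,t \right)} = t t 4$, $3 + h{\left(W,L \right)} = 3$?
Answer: $100 - 2 \sqrt{5} \approx 95.528$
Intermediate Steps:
$h{\left(W,L \right)} = 0$ ($h{\left(W,L \right)} = -3 + 3 = 0$)
$P{\left(A,t \right)} = 4 t^{2}$ ($P{\left(A,t \right)} = t^{2} \cdot 4 = 4 t^{2}$)
$P{\left(0,-5 \right)} + Z{\left(h{\left(-3,2 \right)},6 \right)} \left(-2\right) = 4 \left(-5\right)^{2} + \sqrt{5 + 0} \left(-2\right) = 4 \cdot 25 + \sqrt{5} \left(-2\right) = 100 - 2 \sqrt{5}$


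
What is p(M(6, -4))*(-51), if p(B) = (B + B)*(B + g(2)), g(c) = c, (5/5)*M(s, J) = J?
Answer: -816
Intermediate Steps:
M(s, J) = J
p(B) = 2*B*(2 + B) (p(B) = (B + B)*(B + 2) = (2*B)*(2 + B) = 2*B*(2 + B))
p(M(6, -4))*(-51) = (2*(-4)*(2 - 4))*(-51) = (2*(-4)*(-2))*(-51) = 16*(-51) = -816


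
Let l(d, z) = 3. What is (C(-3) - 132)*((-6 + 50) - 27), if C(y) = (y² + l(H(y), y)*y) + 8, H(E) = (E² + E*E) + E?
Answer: -2108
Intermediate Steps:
H(E) = E + 2*E² (H(E) = (E² + E²) + E = 2*E² + E = E + 2*E²)
C(y) = 8 + y² + 3*y (C(y) = (y² + 3*y) + 8 = 8 + y² + 3*y)
(C(-3) - 132)*((-6 + 50) - 27) = ((8 + (-3)² + 3*(-3)) - 132)*((-6 + 50) - 27) = ((8 + 9 - 9) - 132)*(44 - 27) = (8 - 132)*17 = -124*17 = -2108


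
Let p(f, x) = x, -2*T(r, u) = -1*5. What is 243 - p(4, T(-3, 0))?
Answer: 481/2 ≈ 240.50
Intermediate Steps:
T(r, u) = 5/2 (T(r, u) = -(-1)*5/2 = -½*(-5) = 5/2)
243 - p(4, T(-3, 0)) = 243 - 1*5/2 = 243 - 5/2 = 481/2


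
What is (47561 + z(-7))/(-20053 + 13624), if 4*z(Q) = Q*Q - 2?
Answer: -190291/25716 ≈ -7.3997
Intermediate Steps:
z(Q) = -1/2 + Q**2/4 (z(Q) = (Q*Q - 2)/4 = (Q**2 - 2)/4 = (-2 + Q**2)/4 = -1/2 + Q**2/4)
(47561 + z(-7))/(-20053 + 13624) = (47561 + (-1/2 + (1/4)*(-7)**2))/(-20053 + 13624) = (47561 + (-1/2 + (1/4)*49))/(-6429) = (47561 + (-1/2 + 49/4))*(-1/6429) = (47561 + 47/4)*(-1/6429) = (190291/4)*(-1/6429) = -190291/25716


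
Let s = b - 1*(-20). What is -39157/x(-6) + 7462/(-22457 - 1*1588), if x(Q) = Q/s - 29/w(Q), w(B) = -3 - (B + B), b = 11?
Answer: 37525682407/3273555 ≈ 11463.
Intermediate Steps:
s = 31 (s = 11 - 1*(-20) = 11 + 20 = 31)
w(B) = -3 - 2*B
x(Q) = -29/(-3 - 2*Q) + Q/31 (x(Q) = Q/31 - 29/(-3 - 2*Q) = -29/(-3 - 2*Q) + Q/31)
-39157/x(-6) + 7462/(-22457 - 1*1588) = -39157*31*(3 + 2*(-6))/(899 - 6*(3 + 2*(-6))) + 7462/(-22457 - 1*1588) = -39157*31*(3 - 12)/(899 - 6*(3 - 12)) + 7462/(-22457 - 1588) = -39157*(-279/(899 - 6*(-9))) + 7462/(-24045) = -39157*(-279/(899 + 54)) + 7462*(-1/24045) = -39157/((1/31)*(-1/9)*953) - 1066/3435 = -39157/(-953/279) - 1066/3435 = -39157*(-279/953) - 1066/3435 = 10924803/953 - 1066/3435 = 37525682407/3273555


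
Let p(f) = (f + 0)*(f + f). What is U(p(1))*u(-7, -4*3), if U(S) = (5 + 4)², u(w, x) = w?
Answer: -567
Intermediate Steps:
p(f) = 2*f² (p(f) = f*(2*f) = 2*f²)
U(S) = 81 (U(S) = 9² = 81)
U(p(1))*u(-7, -4*3) = 81*(-7) = -567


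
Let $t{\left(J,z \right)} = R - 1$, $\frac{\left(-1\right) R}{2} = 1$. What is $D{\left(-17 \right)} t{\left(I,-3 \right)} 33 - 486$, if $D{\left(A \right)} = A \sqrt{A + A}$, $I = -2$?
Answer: $-486 + 1683 i \sqrt{34} \approx -486.0 + 9813.5 i$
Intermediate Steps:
$R = -2$ ($R = \left(-2\right) 1 = -2$)
$t{\left(J,z \right)} = -3$ ($t{\left(J,z \right)} = -2 - 1 = -3$)
$D{\left(A \right)} = \sqrt{2} A^{\frac{3}{2}}$ ($D{\left(A \right)} = A \sqrt{2 A} = A \sqrt{2} \sqrt{A} = \sqrt{2} A^{\frac{3}{2}}$)
$D{\left(-17 \right)} t{\left(I,-3 \right)} 33 - 486 = \sqrt{2} \left(-17\right)^{\frac{3}{2}} \left(\left(-3\right) 33\right) - 486 = \sqrt{2} \left(- 17 i \sqrt{17}\right) \left(-99\right) - 486 = - 17 i \sqrt{34} \left(-99\right) - 486 = 1683 i \sqrt{34} - 486 = -486 + 1683 i \sqrt{34}$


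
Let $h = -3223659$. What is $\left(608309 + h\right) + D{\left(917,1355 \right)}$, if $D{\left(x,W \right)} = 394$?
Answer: $-2614956$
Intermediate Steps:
$\left(608309 + h\right) + D{\left(917,1355 \right)} = \left(608309 - 3223659\right) + 394 = -2615350 + 394 = -2614956$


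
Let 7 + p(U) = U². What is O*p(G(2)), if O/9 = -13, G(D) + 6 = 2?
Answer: -1053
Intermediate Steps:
G(D) = -4 (G(D) = -6 + 2 = -4)
O = -117 (O = 9*(-13) = -117)
p(U) = -7 + U²
O*p(G(2)) = -117*(-7 + (-4)²) = -117*(-7 + 16) = -117*9 = -1053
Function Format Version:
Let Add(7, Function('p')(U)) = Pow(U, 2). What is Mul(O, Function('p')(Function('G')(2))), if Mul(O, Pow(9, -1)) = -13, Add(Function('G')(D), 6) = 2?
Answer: -1053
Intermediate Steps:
Function('G')(D) = -4 (Function('G')(D) = Add(-6, 2) = -4)
O = -117 (O = Mul(9, -13) = -117)
Function('p')(U) = Add(-7, Pow(U, 2))
Mul(O, Function('p')(Function('G')(2))) = Mul(-117, Add(-7, Pow(-4, 2))) = Mul(-117, Add(-7, 16)) = Mul(-117, 9) = -1053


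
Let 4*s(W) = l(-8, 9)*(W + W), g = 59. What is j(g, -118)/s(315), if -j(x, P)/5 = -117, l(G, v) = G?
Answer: -13/28 ≈ -0.46429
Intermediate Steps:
j(x, P) = 585 (j(x, P) = -5*(-117) = 585)
s(W) = -4*W (s(W) = (-8*(W + W))/4 = (-16*W)/4 = -4*W)
j(g, -118)/s(315) = 585/((-4*315)) = 585/(-1260) = 585*(-1/1260) = -13/28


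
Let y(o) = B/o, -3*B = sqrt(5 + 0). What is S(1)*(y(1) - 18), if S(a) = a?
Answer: -18 - sqrt(5)/3 ≈ -18.745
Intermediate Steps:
B = -sqrt(5)/3 (B = -sqrt(5 + 0)/3 = -sqrt(5)/3 ≈ -0.74536)
y(o) = -sqrt(5)/(3*o) (y(o) = (-sqrt(5)/3)/o = -sqrt(5)/(3*o))
S(1)*(y(1) - 18) = 1*(-1/3*sqrt(5)/1 - 18) = 1*(-1/3*sqrt(5)*1 - 18) = 1*(-sqrt(5)/3 - 18) = 1*(-18 - sqrt(5)/3) = -18 - sqrt(5)/3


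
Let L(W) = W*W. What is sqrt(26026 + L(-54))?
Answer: sqrt(28942) ≈ 170.12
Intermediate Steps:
L(W) = W**2
sqrt(26026 + L(-54)) = sqrt(26026 + (-54)**2) = sqrt(26026 + 2916) = sqrt(28942)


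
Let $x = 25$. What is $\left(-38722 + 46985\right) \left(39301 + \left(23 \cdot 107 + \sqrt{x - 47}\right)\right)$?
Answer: $345079406 + 8263 i \sqrt{22} \approx 3.4508 \cdot 10^{8} + 38757.0 i$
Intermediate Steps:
$\left(-38722 + 46985\right) \left(39301 + \left(23 \cdot 107 + \sqrt{x - 47}\right)\right) = \left(-38722 + 46985\right) \left(39301 + \left(23 \cdot 107 + \sqrt{25 - 47}\right)\right) = 8263 \left(39301 + \left(2461 + \sqrt{-22}\right)\right) = 8263 \left(39301 + \left(2461 + i \sqrt{22}\right)\right) = 8263 \left(41762 + i \sqrt{22}\right) = 345079406 + 8263 i \sqrt{22}$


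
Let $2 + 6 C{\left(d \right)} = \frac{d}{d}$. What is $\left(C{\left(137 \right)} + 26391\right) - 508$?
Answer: $\frac{155297}{6} \approx 25883.0$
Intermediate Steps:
$C{\left(d \right)} = - \frac{1}{6}$ ($C{\left(d \right)} = - \frac{1}{3} + \frac{d \frac{1}{d}}{6} = - \frac{1}{3} + \frac{1}{6} \cdot 1 = - \frac{1}{3} + \frac{1}{6} = - \frac{1}{6}$)
$\left(C{\left(137 \right)} + 26391\right) - 508 = \left(- \frac{1}{6} + 26391\right) - 508 = \frac{158345}{6} - 508 = \frac{155297}{6}$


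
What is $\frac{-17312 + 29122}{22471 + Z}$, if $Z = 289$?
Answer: $\frac{1181}{2276} \approx 0.51889$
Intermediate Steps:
$\frac{-17312 + 29122}{22471 + Z} = \frac{-17312 + 29122}{22471 + 289} = \frac{11810}{22760} = 11810 \cdot \frac{1}{22760} = \frac{1181}{2276}$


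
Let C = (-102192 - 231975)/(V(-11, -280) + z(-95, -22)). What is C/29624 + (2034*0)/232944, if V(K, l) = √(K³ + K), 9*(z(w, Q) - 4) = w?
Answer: 7714899/144491704 + 1176849*I*√1342/144491704 ≈ 0.053393 + 0.29837*I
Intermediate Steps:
z(w, Q) = 4 + w/9
V(K, l) = √(K + K³)
C = -334167/(-59/9 + I*√1342) (C = (-102192 - 231975)/(√(-11 + (-11)³) + (4 + (⅑)*(-95))) = -334167/(√(-11 - 1331) + (4 - 95/9)) = -334167/(√(-1342) - 59/9) = -334167/(I*√1342 - 59/9) = -334167/(-59/9 + I*√1342) ≈ 1581.7 + 8838.9*I)
C/29624 + (2034*0)/232944 = (177442677/112183 + 27067527*I*√1342/112183)/29624 + (2034*0)/232944 = (177442677/112183 + 27067527*I*√1342/112183)*(1/29624) + 0*(1/232944) = (7714899/144491704 + 1176849*I*√1342/144491704) + 0 = 7714899/144491704 + 1176849*I*√1342/144491704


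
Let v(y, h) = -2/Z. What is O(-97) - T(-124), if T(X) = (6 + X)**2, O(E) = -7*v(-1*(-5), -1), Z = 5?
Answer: -69606/5 ≈ -13921.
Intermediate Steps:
v(y, h) = -2/5
O(E) = 14/5 (O(E) = -7*(-2/5) = 14/5)
O(-97) - T(-124) = 14/5 - (6 - 124)**2 = 14/5 - 1*(-118)**2 = 14/5 - 1*13924 = 14/5 - 13924 = -69606/5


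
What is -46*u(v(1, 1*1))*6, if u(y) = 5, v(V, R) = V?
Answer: -1380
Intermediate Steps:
-46*u(v(1, 1*1))*6 = -46*5*6 = -230*6 = -1380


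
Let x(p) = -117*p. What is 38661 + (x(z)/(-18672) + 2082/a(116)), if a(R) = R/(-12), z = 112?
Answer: 433712964/11281 ≈ 38446.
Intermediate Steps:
a(R) = -R/12 (a(R) = R*(-1/12) = -R/12)
38661 + (x(z)/(-18672) + 2082/a(116)) = 38661 + (-117*112/(-18672) + 2082/((-1/12*116))) = 38661 + (-13104*(-1/18672) + 2082/(-29/3)) = 38661 + (273/389 + 2082*(-3/29)) = 38661 + (273/389 - 6246/29) = 38661 - 2421777/11281 = 433712964/11281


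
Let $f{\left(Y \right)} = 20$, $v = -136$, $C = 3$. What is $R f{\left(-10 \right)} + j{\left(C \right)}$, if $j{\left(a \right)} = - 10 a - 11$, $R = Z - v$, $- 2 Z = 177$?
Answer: $909$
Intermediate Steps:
$Z = - \frac{177}{2}$ ($Z = \left(- \frac{1}{2}\right) 177 = - \frac{177}{2} \approx -88.5$)
$R = \frac{95}{2}$ ($R = - \frac{177}{2} - -136 = - \frac{177}{2} + 136 = \frac{95}{2} \approx 47.5$)
$j{\left(a \right)} = -11 - 10 a$
$R f{\left(-10 \right)} + j{\left(C \right)} = \frac{95}{2} \cdot 20 - 41 = 950 - 41 = 909$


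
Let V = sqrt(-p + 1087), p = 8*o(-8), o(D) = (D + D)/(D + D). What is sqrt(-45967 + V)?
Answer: sqrt(-45967 + sqrt(1079)) ≈ 214.32*I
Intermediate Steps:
o(D) = 1 (o(D) = (2*D)/((2*D)) = (2*D)*(1/(2*D)) = 1)
p = 8 (p = 8*1 = 8)
V = sqrt(1079) (V = sqrt(-1*8 + 1087) = sqrt(-8 + 1087) = sqrt(1079) ≈ 32.848)
sqrt(-45967 + V) = sqrt(-45967 + sqrt(1079))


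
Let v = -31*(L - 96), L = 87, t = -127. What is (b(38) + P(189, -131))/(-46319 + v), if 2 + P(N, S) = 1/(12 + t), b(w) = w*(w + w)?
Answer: -331889/5294600 ≈ -0.062684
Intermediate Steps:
b(w) = 2*w² (b(w) = w*(2*w) = 2*w²)
P(N, S) = -231/115 (P(N, S) = -2 + 1/(12 - 127) = -2 + 1/(-115) = -2 - 1/115 = -231/115)
v = 279 (v = -31*(87 - 96) = -31*(-9) = 279)
(b(38) + P(189, -131))/(-46319 + v) = (2*38² - 231/115)/(-46319 + 279) = (2*1444 - 231/115)/(-46040) = (2888 - 231/115)*(-1/46040) = (331889/115)*(-1/46040) = -331889/5294600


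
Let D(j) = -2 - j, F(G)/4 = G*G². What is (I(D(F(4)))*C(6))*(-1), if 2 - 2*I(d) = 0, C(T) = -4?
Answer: 4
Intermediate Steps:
F(G) = 4*G³ (F(G) = 4*(G*G²) = 4*G³)
I(d) = 1 (I(d) = 1 - ½*0 = 1 + 0 = 1)
(I(D(F(4)))*C(6))*(-1) = (1*(-4))*(-1) = -4*(-1) = 4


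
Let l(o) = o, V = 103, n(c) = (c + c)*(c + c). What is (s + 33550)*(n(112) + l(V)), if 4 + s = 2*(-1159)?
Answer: 1570112612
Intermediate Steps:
n(c) = 4*c² (n(c) = (2*c)*(2*c) = 4*c²)
s = -2322 (s = -4 + 2*(-1159) = -4 - 2318 = -2322)
(s + 33550)*(n(112) + l(V)) = (-2322 + 33550)*(4*112² + 103) = 31228*(4*12544 + 103) = 31228*(50176 + 103) = 31228*50279 = 1570112612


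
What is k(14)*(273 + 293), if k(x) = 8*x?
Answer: 63392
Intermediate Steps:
k(14)*(273 + 293) = (8*14)*(273 + 293) = 112*566 = 63392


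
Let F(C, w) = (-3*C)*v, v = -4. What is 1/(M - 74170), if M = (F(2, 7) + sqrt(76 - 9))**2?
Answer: -24509/1802021787 - 16*sqrt(67)/1802021787 ≈ -1.3674e-5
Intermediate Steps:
F(C, w) = 12*C (F(C, w) = -3*C*(-4) = 12*C)
M = (24 + sqrt(67))**2 (M = (12*2 + sqrt(76 - 9))**2 = (24 + sqrt(67))**2 ≈ 1035.9)
1/(M - 74170) = 1/((24 + sqrt(67))**2 - 74170) = 1/(-74170 + (24 + sqrt(67))**2)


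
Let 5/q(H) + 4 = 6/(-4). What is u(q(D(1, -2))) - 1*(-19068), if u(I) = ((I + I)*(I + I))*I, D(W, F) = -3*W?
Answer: 25375508/1331 ≈ 19065.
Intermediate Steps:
q(H) = -10/11 (q(H) = 5/(-4 + 6/(-4)) = 5/(-4 - 1/4*6) = 5/(-4 - 3/2) = 5/(-11/2) = 5*(-2/11) = -10/11)
u(I) = 4*I**3 (u(I) = ((2*I)*(2*I))*I = (4*I**2)*I = 4*I**3)
u(q(D(1, -2))) - 1*(-19068) = 4*(-10/11)**3 - 1*(-19068) = 4*(-1000/1331) + 19068 = -4000/1331 + 19068 = 25375508/1331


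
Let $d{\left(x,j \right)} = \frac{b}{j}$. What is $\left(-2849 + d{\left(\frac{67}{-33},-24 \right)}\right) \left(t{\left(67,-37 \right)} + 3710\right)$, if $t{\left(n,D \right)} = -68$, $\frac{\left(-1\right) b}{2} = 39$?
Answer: $- \frac{20728443}{2} \approx -1.0364 \cdot 10^{7}$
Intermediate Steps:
$b = -78$ ($b = \left(-2\right) 39 = -78$)
$d{\left(x,j \right)} = - \frac{78}{j}$
$\left(-2849 + d{\left(\frac{67}{-33},-24 \right)}\right) \left(t{\left(67,-37 \right)} + 3710\right) = \left(-2849 - \frac{78}{-24}\right) \left(-68 + 3710\right) = \left(-2849 - - \frac{13}{4}\right) 3642 = \left(-2849 + \frac{13}{4}\right) 3642 = \left(- \frac{11383}{4}\right) 3642 = - \frac{20728443}{2}$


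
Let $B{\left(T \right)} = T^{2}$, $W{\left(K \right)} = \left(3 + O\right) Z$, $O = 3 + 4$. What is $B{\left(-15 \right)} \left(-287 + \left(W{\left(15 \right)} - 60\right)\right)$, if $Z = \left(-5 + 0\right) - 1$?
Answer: $-91575$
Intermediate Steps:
$O = 7$
$Z = -6$ ($Z = -5 - 1 = -6$)
$W{\left(K \right)} = -60$ ($W{\left(K \right)} = \left(3 + 7\right) \left(-6\right) = 10 \left(-6\right) = -60$)
$B{\left(-15 \right)} \left(-287 + \left(W{\left(15 \right)} - 60\right)\right) = \left(-15\right)^{2} \left(-287 - 120\right) = 225 \left(-287 - 120\right) = 225 \left(-407\right) = -91575$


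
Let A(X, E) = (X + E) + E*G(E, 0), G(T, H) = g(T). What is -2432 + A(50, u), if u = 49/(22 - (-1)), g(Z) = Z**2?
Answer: -28838224/12167 ≈ -2370.2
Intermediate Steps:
G(T, H) = T**2
u = 49/23 (u = 49/(22 - 1*(-1)) = 49/(22 + 1) = 49/23 ≈ 2.1304)
A(X, E) = E + X + E**3 (A(X, E) = (X + E) + E*E**2 = (E + X) + E**3 = E + X + E**3)
-2432 + A(50, u) = -2432 + (49/23 + 50 + (49/23)**3) = -2432 + (49/23 + 50 + 117649/12167) = -2432 + 751920/12167 = -28838224/12167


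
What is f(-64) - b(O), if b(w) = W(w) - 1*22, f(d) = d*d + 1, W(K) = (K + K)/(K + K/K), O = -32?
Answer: 127625/31 ≈ 4116.9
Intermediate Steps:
W(K) = 2*K/(1 + K) (W(K) = (2*K)/(K + 1) = (2*K)/(1 + K) = 2*K/(1 + K))
f(d) = 1 + d² (f(d) = d² + 1 = 1 + d²)
b(w) = -22 + 2*w/(1 + w) (b(w) = 2*w/(1 + w) - 1*22 = 2*w/(1 + w) - 22 = -22 + 2*w/(1 + w))
f(-64) - b(O) = (1 + (-64)²) - 2*(-11 - 10*(-32))/(1 - 32) = (1 + 4096) - 2*(-11 + 320)/(-31) = 4097 - 2*(-1)*309/31 = 4097 - 1*(-618/31) = 4097 + 618/31 = 127625/31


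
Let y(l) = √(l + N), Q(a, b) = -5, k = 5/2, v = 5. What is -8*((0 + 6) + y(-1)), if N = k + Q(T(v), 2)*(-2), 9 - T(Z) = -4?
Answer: -48 - 4*√46 ≈ -75.129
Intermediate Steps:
T(Z) = 13 (T(Z) = 9 - 1*(-4) = 9 + 4 = 13)
k = 5/2 (k = 5*(½) = 5/2 ≈ 2.5000)
N = 25/2 (N = 5/2 - 5*(-2) = 5/2 + 10 = 25/2 ≈ 12.500)
y(l) = √(25/2 + l) (y(l) = √(l + 25/2) = √(25/2 + l))
-8*((0 + 6) + y(-1)) = -8*((0 + 6) + √(50 + 4*(-1))/2) = -8*(6 + √(50 - 4)/2) = -8*(6 + √46/2) = -48 - 4*√46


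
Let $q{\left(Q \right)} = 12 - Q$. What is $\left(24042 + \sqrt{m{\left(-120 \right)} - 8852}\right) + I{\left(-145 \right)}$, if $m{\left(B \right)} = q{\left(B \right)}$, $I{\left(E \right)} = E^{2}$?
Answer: $45067 + 4 i \sqrt{545} \approx 45067.0 + 93.381 i$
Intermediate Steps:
$m{\left(B \right)} = 12 - B$
$\left(24042 + \sqrt{m{\left(-120 \right)} - 8852}\right) + I{\left(-145 \right)} = \left(24042 + \sqrt{\left(12 - -120\right) - 8852}\right) + \left(-145\right)^{2} = \left(24042 + \sqrt{\left(12 + 120\right) - 8852}\right) + 21025 = \left(24042 + \sqrt{132 - 8852}\right) + 21025 = \left(24042 + \sqrt{-8720}\right) + 21025 = \left(24042 + 4 i \sqrt{545}\right) + 21025 = 45067 + 4 i \sqrt{545}$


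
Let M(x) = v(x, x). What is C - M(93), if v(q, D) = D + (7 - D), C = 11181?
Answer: 11174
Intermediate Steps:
v(q, D) = 7
M(x) = 7
C - M(93) = 11181 - 1*7 = 11181 - 7 = 11174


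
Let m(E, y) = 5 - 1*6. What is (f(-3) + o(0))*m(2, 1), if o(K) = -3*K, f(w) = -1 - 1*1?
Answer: 2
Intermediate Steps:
f(w) = -2 (f(w) = -1 - 1 = -2)
m(E, y) = -1 (m(E, y) = 5 - 6 = -1)
(f(-3) + o(0))*m(2, 1) = (-2 - 3*0)*(-1) = (-2 + 0)*(-1) = -2*(-1) = 2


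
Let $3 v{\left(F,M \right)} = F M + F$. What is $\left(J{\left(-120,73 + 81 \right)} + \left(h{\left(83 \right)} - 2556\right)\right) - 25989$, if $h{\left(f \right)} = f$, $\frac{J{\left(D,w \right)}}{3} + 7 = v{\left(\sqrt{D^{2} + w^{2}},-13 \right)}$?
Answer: $-28483 - 24 \sqrt{9529} \approx -30826.0$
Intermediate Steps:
$v{\left(F,M \right)} = \frac{F}{3} + \frac{F M}{3}$ ($v{\left(F,M \right)} = \frac{F M + F}{3} = \frac{F + F M}{3} = \frac{F}{3} + \frac{F M}{3}$)
$J{\left(D,w \right)} = -21 - 12 \sqrt{D^{2} + w^{2}}$ ($J{\left(D,w \right)} = -21 + 3 \frac{\sqrt{D^{2} + w^{2}} \left(1 - 13\right)}{3} = -21 + 3 \cdot \frac{1}{3} \sqrt{D^{2} + w^{2}} \left(-12\right) = -21 + 3 \left(- 4 \sqrt{D^{2} + w^{2}}\right) = -21 - 12 \sqrt{D^{2} + w^{2}}$)
$\left(J{\left(-120,73 + 81 \right)} + \left(h{\left(83 \right)} - 2556\right)\right) - 25989 = \left(\left(-21 - 12 \sqrt{\left(-120\right)^{2} + \left(73 + 81\right)^{2}}\right) + \left(83 - 2556\right)\right) - 25989 = \left(\left(-21 - 12 \sqrt{14400 + 154^{2}}\right) - 2473\right) - 25989 = \left(\left(-21 - 12 \sqrt{14400 + 23716}\right) - 2473\right) - 25989 = \left(\left(-21 - 12 \sqrt{38116}\right) - 2473\right) - 25989 = \left(\left(-21 - 12 \cdot 2 \sqrt{9529}\right) - 2473\right) - 25989 = \left(\left(-21 - 24 \sqrt{9529}\right) - 2473\right) - 25989 = \left(-2494 - 24 \sqrt{9529}\right) - 25989 = -28483 - 24 \sqrt{9529}$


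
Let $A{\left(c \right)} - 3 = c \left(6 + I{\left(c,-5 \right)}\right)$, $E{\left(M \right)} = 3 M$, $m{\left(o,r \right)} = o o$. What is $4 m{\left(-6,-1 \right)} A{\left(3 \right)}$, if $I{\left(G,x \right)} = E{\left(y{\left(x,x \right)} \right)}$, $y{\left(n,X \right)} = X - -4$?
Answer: $1728$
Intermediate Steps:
$y{\left(n,X \right)} = 4 + X$ ($y{\left(n,X \right)} = X + 4 = 4 + X$)
$m{\left(o,r \right)} = o^{2}$
$I{\left(G,x \right)} = 12 + 3 x$ ($I{\left(G,x \right)} = 3 \left(4 + x\right) = 12 + 3 x$)
$A{\left(c \right)} = 3 + 3 c$ ($A{\left(c \right)} = 3 + c \left(6 + \left(12 + 3 \left(-5\right)\right)\right) = 3 + c \left(6 + \left(12 - 15\right)\right) = 3 + c \left(6 - 3\right) = 3 + c 3 = 3 + 3 c$)
$4 m{\left(-6,-1 \right)} A{\left(3 \right)} = 4 \left(-6\right)^{2} \left(3 + 3 \cdot 3\right) = 4 \cdot 36 \left(3 + 9\right) = 144 \cdot 12 = 1728$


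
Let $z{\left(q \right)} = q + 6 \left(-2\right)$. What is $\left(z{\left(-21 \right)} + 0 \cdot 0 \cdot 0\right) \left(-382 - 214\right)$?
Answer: $19668$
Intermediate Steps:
$z{\left(q \right)} = -12 + q$ ($z{\left(q \right)} = q - 12 = -12 + q$)
$\left(z{\left(-21 \right)} + 0 \cdot 0 \cdot 0\right) \left(-382 - 214\right) = \left(\left(-12 - 21\right) + 0 \cdot 0 \cdot 0\right) \left(-382 - 214\right) = \left(-33 + 0 \cdot 0\right) \left(-596\right) = \left(-33 + 0\right) \left(-596\right) = \left(-33\right) \left(-596\right) = 19668$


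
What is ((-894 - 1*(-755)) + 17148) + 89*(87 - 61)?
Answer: 19323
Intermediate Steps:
((-894 - 1*(-755)) + 17148) + 89*(87 - 61) = ((-894 + 755) + 17148) + 89*26 = (-139 + 17148) + 2314 = 17009 + 2314 = 19323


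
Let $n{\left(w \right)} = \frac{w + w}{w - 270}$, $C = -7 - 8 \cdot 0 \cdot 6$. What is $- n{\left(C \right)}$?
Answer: $- \frac{14}{277} \approx -0.050542$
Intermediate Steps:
$C = -7$ ($C = -7 - 0 = -7 + 0 = -7$)
$n{\left(w \right)} = \frac{2 w}{-270 + w}$
$- n{\left(C \right)} = - \frac{2 \left(-7\right)}{-270 - 7} = - \frac{2 \left(-7\right)}{-277} = - \frac{2 \left(-7\right) \left(-1\right)}{277} = \left(-1\right) \frac{14}{277} = - \frac{14}{277}$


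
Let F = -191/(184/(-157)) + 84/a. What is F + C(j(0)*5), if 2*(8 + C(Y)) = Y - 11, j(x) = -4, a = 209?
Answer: 5379023/38456 ≈ 139.87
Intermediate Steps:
F = 6282739/38456 (F = -191/(184/(-157)) + 84/209 = -191/(184*(-1/157)) + 84*(1/209) = -191/(-184/157) + 84/209 = -191*(-157/184) + 84/209 = 29987/184 + 84/209 = 6282739/38456 ≈ 163.37)
C(Y) = -27/2 + Y/2 (C(Y) = -8 + (Y - 11)/2 = -8 + (-11 + Y)/2 = -8 + (-11/2 + Y/2) = -27/2 + Y/2)
F + C(j(0)*5) = 6282739/38456 + (-27/2 + (-4*5)/2) = 6282739/38456 + (-27/2 + (½)*(-20)) = 6282739/38456 + (-27/2 - 10) = 6282739/38456 - 47/2 = 5379023/38456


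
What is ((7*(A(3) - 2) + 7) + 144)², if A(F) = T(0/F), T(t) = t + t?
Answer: 18769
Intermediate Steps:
T(t) = 2*t
A(F) = 0 (A(F) = 2*(0/F) = 2*0 = 0)
((7*(A(3) - 2) + 7) + 144)² = ((7*(0 - 2) + 7) + 144)² = ((7*(-2) + 7) + 144)² = ((-14 + 7) + 144)² = (-7 + 144)² = 137² = 18769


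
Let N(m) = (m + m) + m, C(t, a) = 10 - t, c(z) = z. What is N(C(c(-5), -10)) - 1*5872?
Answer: -5827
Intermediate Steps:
N(m) = 3*m (N(m) = 2*m + m = 3*m)
N(C(c(-5), -10)) - 1*5872 = 3*(10 - 1*(-5)) - 1*5872 = 3*(10 + 5) - 5872 = 3*15 - 5872 = 45 - 5872 = -5827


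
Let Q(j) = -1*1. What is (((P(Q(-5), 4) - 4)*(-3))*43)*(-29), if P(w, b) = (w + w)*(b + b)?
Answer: -74820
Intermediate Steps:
Q(j) = -1
P(w, b) = 4*b*w (P(w, b) = (2*w)*(2*b) = 4*b*w)
(((P(Q(-5), 4) - 4)*(-3))*43)*(-29) = (((4*4*(-1) - 4)*(-3))*43)*(-29) = (((-16 - 4)*(-3))*43)*(-29) = (-20*(-3)*43)*(-29) = (60*43)*(-29) = 2580*(-29) = -74820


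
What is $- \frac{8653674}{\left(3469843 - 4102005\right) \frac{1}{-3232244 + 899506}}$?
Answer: $- \frac{10093377089706}{316081} \approx -3.1933 \cdot 10^{7}$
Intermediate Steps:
$- \frac{8653674}{\left(3469843 - 4102005\right) \frac{1}{-3232244 + 899506}} = - \frac{8653674}{\left(-632162\right) \frac{1}{-2332738}} = - \frac{8653674}{\left(-632162\right) \left(- \frac{1}{2332738}\right)} = - \frac{8653674}{\frac{316081}{1166369}} = \left(-8653674\right) \frac{1166369}{316081} = - \frac{10093377089706}{316081}$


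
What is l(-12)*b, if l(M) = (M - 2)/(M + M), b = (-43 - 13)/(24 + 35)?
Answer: -98/177 ≈ -0.55367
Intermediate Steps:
b = -56/59 ≈ -0.94915
l(M) = (-2 + M)/(2*M) (l(M) = (-2 + M)/((2*M)) = (-2 + M)*(1/(2*M)) = (-2 + M)/(2*M))
l(-12)*b = ((½)*(-2 - 12)/(-12))*(-56/59) = ((½)*(-1/12)*(-14))*(-56/59) = (7/12)*(-56/59) = -98/177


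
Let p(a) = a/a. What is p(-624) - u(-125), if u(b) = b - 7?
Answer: 133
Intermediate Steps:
p(a) = 1
u(b) = -7 + b
p(-624) - u(-125) = 1 - (-7 - 125) = 1 - 1*(-132) = 1 + 132 = 133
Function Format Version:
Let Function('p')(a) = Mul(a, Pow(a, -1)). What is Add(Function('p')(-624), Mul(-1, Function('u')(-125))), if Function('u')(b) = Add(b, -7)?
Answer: 133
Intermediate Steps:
Function('p')(a) = 1
Function('u')(b) = Add(-7, b)
Add(Function('p')(-624), Mul(-1, Function('u')(-125))) = Add(1, Mul(-1, Add(-7, -125))) = Add(1, Mul(-1, -132)) = Add(1, 132) = 133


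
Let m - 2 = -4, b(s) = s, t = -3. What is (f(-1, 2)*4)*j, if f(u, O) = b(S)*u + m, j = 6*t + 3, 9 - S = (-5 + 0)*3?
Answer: 1560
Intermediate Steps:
S = 24 (S = 9 - (-5 + 0)*3 = 9 - (-5)*3 = 9 - 1*(-15) = 9 + 15 = 24)
j = -15 (j = 6*(-3) + 3 = -18 + 3 = -15)
m = -2 (m = 2 - 4 = -2)
f(u, O) = -2 + 24*u (f(u, O) = 24*u - 2 = -2 + 24*u)
(f(-1, 2)*4)*j = ((-2 + 24*(-1))*4)*(-15) = ((-2 - 24)*4)*(-15) = -26*4*(-15) = -104*(-15) = 1560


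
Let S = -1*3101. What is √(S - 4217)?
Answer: I*√7318 ≈ 85.545*I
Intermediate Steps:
S = -3101
√(S - 4217) = √(-3101 - 4217) = √(-7318) = I*√7318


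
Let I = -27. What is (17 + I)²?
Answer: 100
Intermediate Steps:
(17 + I)² = (17 - 27)² = (-10)² = 100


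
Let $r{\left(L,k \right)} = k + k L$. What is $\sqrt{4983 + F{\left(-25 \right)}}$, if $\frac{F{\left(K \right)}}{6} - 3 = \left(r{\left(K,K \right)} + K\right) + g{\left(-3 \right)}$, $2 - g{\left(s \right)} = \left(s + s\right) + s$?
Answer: $\sqrt{8517} \approx 92.288$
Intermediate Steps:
$g{\left(s \right)} = 2 - 3 s$ ($g{\left(s \right)} = 2 - \left(\left(s + s\right) + s\right) = 2 - \left(2 s + s\right) = 2 - 3 s$)
$r{\left(L,k \right)} = k + L k$
$F{\left(K \right)} = 84 + 6 K + 6 K \left(1 + K\right)$ ($F{\left(K \right)} = 18 + 6 \left(\left(K \left(1 + K\right) + K\right) + \left(2 - -9\right)\right) = 18 + 6 \left(\left(K + K \left(1 + K\right)\right) + \left(2 + 9\right)\right) = 18 + 6 \left(\left(K + K \left(1 + K\right)\right) + 11\right) = 18 + 6 \left(11 + K + K \left(1 + K\right)\right) = 18 + \left(66 + 6 K + 6 K \left(1 + K\right)\right) = 84 + 6 K + 6 K \left(1 + K\right)$)
$\sqrt{4983 + F{\left(-25 \right)}} = \sqrt{4983 + \left(84 + 6 \left(-25\right) + 6 \left(-25\right) \left(1 - 25\right)\right)} = \sqrt{4983 + \left(84 - 150 + 6 \left(-25\right) \left(-24\right)\right)} = \sqrt{4983 + \left(84 - 150 + 3600\right)} = \sqrt{4983 + 3534} = \sqrt{8517}$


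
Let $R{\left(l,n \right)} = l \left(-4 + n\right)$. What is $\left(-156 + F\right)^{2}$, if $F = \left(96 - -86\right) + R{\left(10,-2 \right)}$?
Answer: $1156$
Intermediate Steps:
$F = 122$ ($F = \left(96 - -86\right) + 10 \left(-4 - 2\right) = \left(96 + 86\right) + 10 \left(-6\right) = 182 - 60 = 122$)
$\left(-156 + F\right)^{2} = \left(-156 + 122\right)^{2} = \left(-34\right)^{2} = 1156$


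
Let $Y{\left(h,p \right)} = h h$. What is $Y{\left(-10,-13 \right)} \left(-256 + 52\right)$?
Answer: $-20400$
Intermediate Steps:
$Y{\left(h,p \right)} = h^{2}$
$Y{\left(-10,-13 \right)} \left(-256 + 52\right) = \left(-10\right)^{2} \left(-256 + 52\right) = 100 \left(-204\right) = -20400$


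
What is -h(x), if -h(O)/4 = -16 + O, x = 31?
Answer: 60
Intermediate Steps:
h(O) = 64 - 4*O (h(O) = -4*(-16 + O) = 64 - 4*O)
-h(x) = -(64 - 4*31) = -(64 - 124) = -1*(-60) = 60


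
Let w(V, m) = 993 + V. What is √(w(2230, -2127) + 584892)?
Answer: 17*√2035 ≈ 766.89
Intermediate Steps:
√(w(2230, -2127) + 584892) = √((993 + 2230) + 584892) = √(3223 + 584892) = √588115 = 17*√2035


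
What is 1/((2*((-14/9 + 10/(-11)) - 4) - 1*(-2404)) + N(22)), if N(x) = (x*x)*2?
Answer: 99/332548 ≈ 0.00029770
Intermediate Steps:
N(x) = 2*x**2 (N(x) = x**2*2 = 2*x**2)
1/((2*((-14/9 + 10/(-11)) - 4) - 1*(-2404)) + N(22)) = 1/((2*((-14/9 + 10/(-11)) - 4) - 1*(-2404)) + 2*22**2) = 1/((2*((-14*1/9 + 10*(-1/11)) - 4) + 2404) + 2*484) = 1/((2*((-14/9 - 10/11) - 4) + 2404) + 968) = 1/((2*(-244/99 - 4) + 2404) + 968) = 1/((2*(-640/99) + 2404) + 968) = 1/((-1280/99 + 2404) + 968) = 1/(236716/99 + 968) = 1/(332548/99) = 99/332548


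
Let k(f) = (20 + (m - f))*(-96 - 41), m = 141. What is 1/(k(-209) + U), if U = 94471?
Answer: 1/43781 ≈ 2.2841e-5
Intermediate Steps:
k(f) = -22057 + 137*f (k(f) = (20 + (141 - f))*(-96 - 41) = (161 - f)*(-137) = -22057 + 137*f)
1/(k(-209) + U) = 1/((-22057 + 137*(-209)) + 94471) = 1/((-22057 - 28633) + 94471) = 1/(-50690 + 94471) = 1/43781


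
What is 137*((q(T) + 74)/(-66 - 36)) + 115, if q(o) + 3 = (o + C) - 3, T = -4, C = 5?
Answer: 759/34 ≈ 22.324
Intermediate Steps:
q(o) = -1 + o (q(o) = -3 + ((o + 5) - 3) = -3 + ((5 + o) - 3) = -3 + (2 + o) = -1 + o)
137*((q(T) + 74)/(-66 - 36)) + 115 = 137*(((-1 - 4) + 74)/(-66 - 36)) + 115 = 137*((-5 + 74)/(-102)) + 115 = 137*(69*(-1/102)) + 115 = 137*(-23/34) + 115 = -3151/34 + 115 = 759/34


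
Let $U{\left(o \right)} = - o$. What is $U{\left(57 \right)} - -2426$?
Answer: $2369$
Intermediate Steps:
$U{\left(57 \right)} - -2426 = \left(-1\right) 57 - -2426 = -57 + 2426 = 2369$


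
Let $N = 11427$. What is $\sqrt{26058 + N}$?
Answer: $21 \sqrt{85} \approx 193.61$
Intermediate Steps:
$\sqrt{26058 + N} = \sqrt{26058 + 11427} = \sqrt{37485} = 21 \sqrt{85}$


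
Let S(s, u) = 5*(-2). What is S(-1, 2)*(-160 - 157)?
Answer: 3170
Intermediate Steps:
S(s, u) = -10
S(-1, 2)*(-160 - 157) = -10*(-160 - 157) = -10*(-317) = 3170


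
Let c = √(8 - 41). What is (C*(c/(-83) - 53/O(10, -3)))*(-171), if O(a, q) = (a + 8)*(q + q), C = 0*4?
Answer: 0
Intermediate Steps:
c = I*√33 (c = √(-33) = I*√33 ≈ 5.7446*I)
C = 0
O(a, q) = 2*q*(8 + a) (O(a, q) = (8 + a)*(2*q) = 2*q*(8 + a))
(C*(c/(-83) - 53/O(10, -3)))*(-171) = (0*((I*√33)/(-83) - 53*(-1/(6*(8 + 10)))))*(-171) = (0*((I*√33)*(-1/83) - 53/(2*(-3)*18)))*(-171) = (0*(-I*√33/83 - 53/(-108)))*(-171) = (0*(-I*√33/83 - 53*(-1/108)))*(-171) = (0*(-I*√33/83 + 53/108))*(-171) = (0*(53/108 - I*√33/83))*(-171) = 0*(-171) = 0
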